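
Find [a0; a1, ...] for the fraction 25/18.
[1; 2, 1, 1, 3]

Euclidean algorithm steps:
25 = 1 × 18 + 7
18 = 2 × 7 + 4
7 = 1 × 4 + 3
4 = 1 × 3 + 1
3 = 3 × 1 + 0
Continued fraction: [1; 2, 1, 1, 3]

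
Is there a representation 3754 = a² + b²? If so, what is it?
27² + 55² (a=27, b=55)

Factorization: 3754 = 2 × 1877
By Fermat: n is sum of two squares iff every prime p ≡ 3 (mod 4) appears to even power.
All primes ≡ 3 (mod 4) appear to even power.
Search a = 0, 1, 2, … for 3754 - a² a perfect square: first hit at a = 27: 3754 - 729 = 3025 = 55².
3754 = 27² + 55² = 729 + 3025 ✓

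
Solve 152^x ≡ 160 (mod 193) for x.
45

Baby-step giant-step with step n = ⌈√193⌉ = 14.
Baby steps 152^j mod 193 (j:value) for j=0..13: 0:1, 1:152, 2:137, 3:173, 4:48, 5:155, 6:14, 7:5, 8:181, 9:106, 10:93, 11:47, 12:3, 13:70.
Giant-step multiplier: 152^(-14) ≡ 152^(192-14) = 152^178 ≡ 139 (mod 193).
Giant steps γ_i = 160·139^i mod 193: γ_0=160, γ_1=45, γ_2=79, γ_3=173 (in table at j=3).
x = i·n + j = 3·14 + 3 = 45.
Check: 152^45 ≡ 160 (mod 193).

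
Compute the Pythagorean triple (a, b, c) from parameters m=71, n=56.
(1905, 7952, 8177)

Euclid's formula: a = m² - n², b = 2mn, c = m² + n²
m = 71, n = 56
a = 71² - 56² = 5041 - 3136 = 1905
b = 2 × 71 × 56 = 7952
c = 71² + 56² = 5041 + 3136 = 8177
Verification: 1905² + 7952² = 3629025 + 63234304 = 66863329 = 8177² ✓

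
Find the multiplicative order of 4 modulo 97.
24

97 is prime, so ord(4) divides φ(97) = 96.
Divisors of 96: 1, 2, 3, 4, 6, 8, 12, 16, 24, 32, 48, 96.
Repeated squaring: 4^1 ≡ 4, 4^2 ≡ 16, 4^4 ≡ 62, 4^8 ≡ 61, 4^16 ≡ 35, 4^32 ≡ 61, 4^64 ≡ 35 (mod 97).
Test 4^d mod 97 for each divisor d in increasing order:
4^1 ≡ 4
4^2 ≡ 16
4^3 = 4^2·4^1 ≡ 64
4^4 ≡ 62
4^6 = 4^4·4^2 ≡ 22
4^8 ≡ 61
4^12 = 4^8·4^4 ≡ 96
4^16 ≡ 35
4^24 = 4^16·4^8 ≡ 1  ← first divisor giving 1
The order is 24.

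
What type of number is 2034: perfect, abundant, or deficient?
abundant

Proper divisors of 2034: sum = 1 + 2 + 3 + 6 + 9 + 18 + 113 + 226 + 339 + 678 + 1017 = 2412
Since 2412 > 2034, 2034 is abundant.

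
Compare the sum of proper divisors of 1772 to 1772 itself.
deficient

Proper divisors of 1772: sum = 1 + 2 + 4 + 443 + 886 = 1336
Since 1336 < 1772, 1772 is deficient.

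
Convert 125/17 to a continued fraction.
[7; 2, 1, 5]

Euclidean algorithm steps:
125 = 7 × 17 + 6
17 = 2 × 6 + 5
6 = 1 × 5 + 1
5 = 5 × 1 + 0
Continued fraction: [7; 2, 1, 5]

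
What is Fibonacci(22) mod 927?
98

Matrix identity: Q^n = [[F_(n+1), F_n], [F_n, F_(n-1)]] with Q = [[1,1],[1,0]].
n = 22 = 10110₂. Square-and-multiply, entries mod 927:
Q^1 = [[1,1],[1,0]]
Q^2 = (Q^1)² = [[2,1],[1,1]]
Q^5 = (Q^2)²·Q = [[8,5],[5,3]]
Q^11 = (Q^5)²·Q = [[144,89],[89,55]]
Q^22 = (Q^11)² = [[847,98],[98,749]]
F_22 mod 927 = Q^22[0][1] = 98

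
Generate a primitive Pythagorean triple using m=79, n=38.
(4797, 6004, 7685)

Euclid's formula: a = m² - n², b = 2mn, c = m² + n²
m = 79, n = 38
a = 79² - 38² = 6241 - 1444 = 4797
b = 2 × 79 × 38 = 6004
c = 79² + 38² = 6241 + 1444 = 7685
Verification: 4797² + 6004² = 23011209 + 36048016 = 59059225 = 7685² ✓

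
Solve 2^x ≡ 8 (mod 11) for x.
3

Baby-step giant-step with step n = ⌈√11⌉ = 4.
Baby steps 2^j mod 11 (j:value) for j=0..3: 0:1, 1:2, 2:4, 3:8.
h = 8 is already in the table at j=3, so x = 3.
Check: 2^3 ≡ 8 (mod 11).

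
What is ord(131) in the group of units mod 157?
156

157 is prime, so ord(131) divides φ(157) = 156.
Divisors of 156: 1, 2, 3, 4, 6, 12, 13, 26, 39, 52, 78, 156.
Repeated squaring: 131^1 ≡ 131, 131^2 ≡ 48, 131^4 ≡ 106, 131^8 ≡ 89, 131^16 ≡ 71, 131^32 ≡ 17, 131^64 ≡ 132, 131^128 ≡ 154 (mod 157).
Test 131^d mod 157 for each divisor d in increasing order:
131^1 ≡ 131
131^2 ≡ 48
131^3 = 131^2·131^1 ≡ 8
131^4 ≡ 106
131^6 = 131^4·131^2 ≡ 64
131^12 = 131^8·131^4 ≡ 14
131^13 = 131^8·131^4·131^1 ≡ 107
131^26 = 131^16·131^8·131^2 ≡ 145
131^39 = 131^32·131^4·131^2·131^1 ≡ 129
131^52 = 131^32·131^16·131^4 ≡ 144
131^78 = 131^64·131^8·131^4·131^2 ≡ 156
131^156 = 131^128·131^16·131^8·131^4 ≡ 1  ← first divisor giving 1
The order is 156.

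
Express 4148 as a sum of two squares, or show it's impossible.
28² + 58² (a=28, b=58)

Factorization: 4148 = 2^2 × 17 × 61
By Fermat: n is sum of two squares iff every prime p ≡ 3 (mod 4) appears to even power.
All primes ≡ 3 (mod 4) appear to even power.
Search a = 0, 1, 2, … for 4148 - a² a perfect square: first hit at a = 28: 4148 - 784 = 3364 = 58².
4148 = 28² + 58² = 784 + 3364 ✓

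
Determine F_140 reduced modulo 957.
0

Matrix identity: Q^n = [[F_(n+1), F_n], [F_n, F_(n-1)]] with Q = [[1,1],[1,0]].
n = 140 = 10001100₂. Square-and-multiply, entries mod 957:
Q^1 = [[1,1],[1,0]]
Q^2 = (Q^1)² = [[2,1],[1,1]]
Q^4 = (Q^2)² = [[5,3],[3,2]]
Q^8 = (Q^4)² = [[34,21],[21,13]]
Q^17 = (Q^8)²·Q = [[670,640],[640,30]]
Q^35 = (Q^17)²·Q = [[195,71],[71,124]]
Q^70 = (Q^35)² = [[1,638],[638,320]]
Q^140 = (Q^70)² = [[320,0],[0,320]]
F_140 mod 957 = Q^140[0][1] = 0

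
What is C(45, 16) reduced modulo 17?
0

Using Lucas' theorem:
Write n=45 and k=16 in base 17:
n in base 17: [2, 11]
k in base 17: [0, 16]
C(45,16) mod 17 = ∏ C(n_i, k_i) mod 17
Digit binomials (mod 17): C(2,0) = 1; C(11,16) = 0 (k_i > n_i)
Product: 1 × 0 = 0 ≡ 0 (mod 17)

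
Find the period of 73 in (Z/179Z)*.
178

179 is prime, so ord(73) divides φ(179) = 178.
Divisors of 178: 1, 2, 89, 178.
Repeated squaring: 73^1 ≡ 73, 73^2 ≡ 138, 73^4 ≡ 70, 73^8 ≡ 67, 73^16 ≡ 14, 73^32 ≡ 17, 73^64 ≡ 110, 73^128 ≡ 107 (mod 179).
Test 73^d mod 179 for each divisor d in increasing order:
73^1 ≡ 73
73^2 ≡ 138
73^89 = 73^64·73^16·73^8·73^1 ≡ 178
73^178 = 73^128·73^32·73^16·73^2 ≡ 1  ← first divisor giving 1
The order is 178.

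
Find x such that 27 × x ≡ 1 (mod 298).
287

gcd(27, 298) = 1, so the inverse exists.
Extended Euclidean algorithm on (298, 27):
298 = 11 × 27 + 1  ⟹  1 = (1)·298 + (-11)·27
So (-11)·27 ≡ 1 (mod 298), i.e. 27^(-1) ≡ -11 ≡ 287 (mod 298).
Check: 27 × 287 = 7749 ≡ 1 (mod 298)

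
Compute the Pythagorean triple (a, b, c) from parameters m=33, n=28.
(305, 1848, 1873)

Euclid's formula: a = m² - n², b = 2mn, c = m² + n²
m = 33, n = 28
a = 33² - 28² = 1089 - 784 = 305
b = 2 × 33 × 28 = 1848
c = 33² + 28² = 1089 + 784 = 1873
Verification: 305² + 1848² = 93025 + 3415104 = 3508129 = 1873² ✓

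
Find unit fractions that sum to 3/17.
1/6 + 1/102

Greedy algorithm:
3/17: ceiling(17/3) = 6, use 1/6
1/102: ceiling(102/1) = 102, use 1/102
Result: 3/17 = 1/6 + 1/102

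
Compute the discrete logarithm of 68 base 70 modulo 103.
74

Baby-step giant-step with step n = ⌈√103⌉ = 11.
Baby steps 70^j mod 103 (j:value) for j=0..10: 0:1, 1:70, 2:59, 3:10, 4:82, 5:75, 6:100, 7:99, 8:29, 9:73, 10:63.
Giant-step multiplier: 70^(-11) ≡ 70^(102-11) = 70^91 ≡ 65 (mod 103).
Giant steps γ_i = 68·65^i mod 103: γ_0=68, γ_1=94, γ_2=33, γ_3=85, γ_4=66, γ_5=67, γ_6=29 (in table at j=8).
x = i·n + j = 6·11 + 8 = 74.
Check: 70^74 ≡ 68 (mod 103).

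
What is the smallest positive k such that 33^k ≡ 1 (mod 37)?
9

37 is prime, so ord(33) divides φ(37) = 36.
Divisors of 36: 1, 2, 3, 4, 6, 9, 12, 18, 36.
Repeated squaring: 33^1 ≡ 33, 33^2 ≡ 16, 33^4 ≡ 34, 33^8 ≡ 9, 33^16 ≡ 7, 33^32 ≡ 12 (mod 37).
Test 33^d mod 37 for each divisor d in increasing order:
33^1 ≡ 33
33^2 ≡ 16
33^3 = 33^2·33^1 ≡ 10
33^4 ≡ 34
33^6 = 33^4·33^2 ≡ 26
33^9 = 33^8·33^1 ≡ 1  ← first divisor giving 1
The order is 9.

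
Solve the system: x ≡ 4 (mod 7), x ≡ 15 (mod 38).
53

Using Chinese Remainder Theorem:
M = 7 × 38 = 266
M1 = 38, M2 = 7
y1 = 38^(-1) mod 7 = 5
y2 = 7^(-1) mod 38 = 11
x = (4×38×5 + 15×7×11) mod 266 = 53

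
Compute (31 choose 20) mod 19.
12

Using Lucas' theorem:
Write n=31 and k=20 in base 19:
n in base 19: [1, 12]
k in base 19: [1, 1]
C(31,20) mod 19 = ∏ C(n_i, k_i) mod 19
Digit binomials (mod 19): C(1,1) = 1; C(12,1) = 12
Product: 1 × 12 = 12 ≡ 12 (mod 19)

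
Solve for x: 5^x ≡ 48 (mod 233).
13

Baby-step giant-step with step n = ⌈√233⌉ = 16.
Baby steps 5^j mod 233 (j:value) for j=0..15: 0:1, 1:5, 2:25, 3:125, 4:159, 5:96, 6:14, 7:70, 8:117, 9:119, 10:129, 11:179, 12:196, 13:48, 14:7, 15:35.
h = 48 is already in the table at j=13, so x = 13.
Check: 5^13 ≡ 48 (mod 233).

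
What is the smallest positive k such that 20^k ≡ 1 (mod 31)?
15

31 is prime, so ord(20) divides φ(31) = 30.
Divisors of 30: 1, 2, 3, 5, 6, 10, 15, 30.
Repeated squaring: 20^1 ≡ 20, 20^2 ≡ 28, 20^4 ≡ 9, 20^8 ≡ 19, 20^16 ≡ 20 (mod 31).
Test 20^d mod 31 for each divisor d in increasing order:
20^1 ≡ 20
20^2 ≡ 28
20^3 = 20^2·20^1 ≡ 2
20^5 = 20^4·20^1 ≡ 25
20^6 = 20^4·20^2 ≡ 4
20^10 = 20^8·20^2 ≡ 5
20^15 = 20^8·20^4·20^2·20^1 ≡ 1  ← first divisor giving 1
The order is 15.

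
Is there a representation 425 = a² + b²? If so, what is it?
5² + 20² (a=5, b=20)

Factorization: 425 = 5^2 × 17
By Fermat: n is sum of two squares iff every prime p ≡ 3 (mod 4) appears to even power.
All primes ≡ 3 (mod 4) appear to even power.
Search a = 0, 1, 2, … for 425 - a² a perfect square: first hit at a = 5: 425 - 25 = 400 = 20².
425 = 5² + 20² = 25 + 400 ✓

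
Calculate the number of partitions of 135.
9035836076

p(n) counts ways to write n as a sum of positive integers (order ignored).
Euler's pentagonal recurrence: p(k) = p(k-1) + p(k-2) - p(k-5) - p(k-7) + p(k-12) + p(k-15) - ... (offsets j(3j∓1)/2, signs ++--, p(0)=1, p(<0)=0).
DP table for k = 0..134: p(0)=1, p(1)=1, p(2)=2, p(3)=3, p(4)=5, p(5)=7, p(6)=11, p(7)=15, p(8)=22, p(9)=30, p(10)=42, p(11)=56, p(12)=77, p(13)=101, p(14)=135, p(15)=176, p(16)=231, p(17)=297, p(18)=385, p(19)=490, p(20)=627, p(21)=792, p(22)=1002, p(23)=1255, p(24)=1575, p(25)=1958, p(26)=2436, p(27)=3010, p(28)=3718, p(29)=4565, p(30)=5604, p(31)=6842, p(32)=8349, p(33)=10143, p(34)=12310, p(35)=14883, p(36)=17977, p(37)=21637, p(38)=26015, p(39)=31185, p(40)=37338, p(41)=44583, p(42)=53174, p(43)=63261, p(44)=75175, p(45)=89134, p(46)=105558, p(47)=124754, p(48)=147273, p(49)=173525, p(50)=204226, p(51)=239943, p(52)=281589, p(53)=329931, p(54)=386155, p(55)=451276, p(56)=526823, p(57)=614154, p(58)=715220, p(59)=831820, p(60)=966467, p(61)=1121505, p(62)=1300156, p(63)=1505499, p(64)=1741630, p(65)=2012558, p(66)=2323520, p(67)=2679689, p(68)=3087735, p(69)=3554345, p(70)=4087968, p(71)=4697205, p(72)=5392783, p(73)=6185689, p(74)=7089500, p(75)=8118264, p(76)=9289091, p(77)=10619863, p(78)=12132164, p(79)=13848650, p(80)=15796476, p(81)=18004327, p(82)=20506255, p(83)=23338469, p(84)=26543660, p(85)=30167357, p(86)=34262962, p(87)=38887673, p(88)=44108109, p(89)=49995925, p(90)=56634173, p(91)=64112359, p(92)=72533807, p(93)=82010177, p(94)=92669720, p(95)=104651419, p(96)=118114304, p(97)=133230930, p(98)=150198136, p(99)=169229875, p(100)=190569292, p(101)=214481126, p(102)=241265379, p(103)=271248950, p(104)=304801365, p(105)=342325709, p(106)=384276336, p(107)=431149389, p(108)=483502844, p(109)=541946240, p(110)=607163746, p(111)=679903203, p(112)=761002156, p(113)=851376628, p(114)=952050665, p(115)=1064144451, p(116)=1188908248, p(117)=1327710076, p(118)=1482074143, p(119)=1653668665, p(120)=1844349560, p(121)=2056148051, p(122)=2291320912, p(123)=2552338241, p(124)=2841940500, p(125)=3163127352, p(126)=3519222692, p(127)=3913864295, p(128)=4351078600, p(129)=4835271870, p(130)=5371315400, p(131)=5964539504, p(132)=6620830889, p(133)=7346629512, p(134)=8149040695.
Final step: p(135) = p(134) + p(133) - p(130) - p(128) + p(123) + p(120) - p(113) - p(109) + p(100) + p(95) - p(84) - p(78) + p(65) + p(58) - p(43) - p(35) + p(18) + p(9)
= 8149040695 + 7346629512 - 5371315400 - 4351078600 + 2552338241 + 1844349560 - 851376628 - 541946240 + 190569292 + 104651419 - 26543660 - 12132164 + 2012558 + 715220 - 63261 - 14883 + 385 + 30
= 9035836076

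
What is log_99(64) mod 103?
54

Baby-step giant-step with step n = ⌈√103⌉ = 11.
Baby steps 99^j mod 103 (j:value) for j=0..10: 0:1, 1:99, 2:16, 3:39, 4:50, 5:6, 6:79, 7:96, 8:28, 9:94, 10:36.
Giant-step multiplier: 99^(-11) ≡ 99^(102-11) = 99^91 ≡ 5 (mod 103).
Giant steps γ_i = 64·5^i mod 103: γ_0=64, γ_1=11, γ_2=55, γ_3=69, γ_4=36 (in table at j=10).
x = i·n + j = 4·11 + 10 = 54.
Check: 99^54 ≡ 64 (mod 103).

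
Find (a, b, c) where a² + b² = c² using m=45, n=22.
(1541, 1980, 2509)

Euclid's formula: a = m² - n², b = 2mn, c = m² + n²
m = 45, n = 22
a = 45² - 22² = 2025 - 484 = 1541
b = 2 × 45 × 22 = 1980
c = 45² + 22² = 2025 + 484 = 2509
Verification: 1541² + 1980² = 2374681 + 3920400 = 6295081 = 2509² ✓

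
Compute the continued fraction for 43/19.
[2; 3, 1, 4]

Euclidean algorithm steps:
43 = 2 × 19 + 5
19 = 3 × 5 + 4
5 = 1 × 4 + 1
4 = 4 × 1 + 0
Continued fraction: [2; 3, 1, 4]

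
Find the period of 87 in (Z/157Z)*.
156

157 is prime, so ord(87) divides φ(157) = 156.
Divisors of 156: 1, 2, 3, 4, 6, 12, 13, 26, 39, 52, 78, 156.
Repeated squaring: 87^1 ≡ 87, 87^2 ≡ 33, 87^4 ≡ 147, 87^8 ≡ 100, 87^16 ≡ 109, 87^32 ≡ 106, 87^64 ≡ 89, 87^128 ≡ 71 (mod 157).
Test 87^d mod 157 for each divisor d in increasing order:
87^1 ≡ 87
87^2 ≡ 33
87^3 = 87^2·87^1 ≡ 45
87^4 ≡ 147
87^6 = 87^4·87^2 ≡ 141
87^12 = 87^8·87^4 ≡ 99
87^13 = 87^8·87^4·87^1 ≡ 135
87^26 = 87^16·87^8·87^2 ≡ 13
87^39 = 87^32·87^4·87^2·87^1 ≡ 28
87^52 = 87^32·87^16·87^4 ≡ 12
87^78 = 87^64·87^8·87^4·87^2 ≡ 156
87^156 = 87^128·87^16·87^8·87^4 ≡ 1  ← first divisor giving 1
The order is 156.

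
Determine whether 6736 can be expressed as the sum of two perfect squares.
56² + 60² (a=56, b=60)

Factorization: 6736 = 2^4 × 421
By Fermat: n is sum of two squares iff every prime p ≡ 3 (mod 4) appears to even power.
All primes ≡ 3 (mod 4) appear to even power.
Search a = 0, 1, 2, … for 6736 - a² a perfect square: first hit at a = 56: 6736 - 3136 = 3600 = 60².
6736 = 56² + 60² = 3136 + 3600 ✓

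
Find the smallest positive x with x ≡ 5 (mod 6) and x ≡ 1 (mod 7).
29

Using Chinese Remainder Theorem:
M = 6 × 7 = 42
M1 = 7, M2 = 6
y1 = 7^(-1) mod 6 = 1
y2 = 6^(-1) mod 7 = 6
x = (5×7×1 + 1×6×6) mod 42 = 29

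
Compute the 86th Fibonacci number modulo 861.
8

Matrix identity: Q^n = [[F_(n+1), F_n], [F_n, F_(n-1)]] with Q = [[1,1],[1,0]].
n = 86 = 1010110₂. Square-and-multiply, entries mod 861:
Q^1 = [[1,1],[1,0]]
Q^2 = (Q^1)² = [[2,1],[1,1]]
Q^5 = (Q^2)²·Q = [[8,5],[5,3]]
Q^10 = (Q^5)² = [[89,55],[55,34]]
Q^21 = (Q^10)²·Q = [[491,614],[614,738]]
Q^43 = (Q^21)²·Q = [[249,740],[740,370]]
Q^86 = (Q^43)² = [[13,8],[8,5]]
F_86 mod 861 = Q^86[0][1] = 8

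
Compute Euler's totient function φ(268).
132

268 = 2^2 × 67
φ(n) = n × ∏(1 - 1/p) for each prime p dividing n
φ(268) = 268 × (1 - 1/2) × (1 - 1/67) = 132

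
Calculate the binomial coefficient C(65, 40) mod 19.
8

Using Lucas' theorem:
Write n=65 and k=40 in base 19:
n in base 19: [3, 8]
k in base 19: [2, 2]
C(65,40) mod 19 = ∏ C(n_i, k_i) mod 19
Digit binomials (mod 19): C(3,2) = 3; C(8,2) = 28 ≡ 9
Product: 3 × 9 = 27 ≡ 8 (mod 19)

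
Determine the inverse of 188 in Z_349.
13

gcd(188, 349) = 1, so the inverse exists.
Extended Euclidean algorithm on (349, 188):
349 = 1 × 188 + 161  ⟹  161 = (1)·349 + (-1)·188
188 = 1 × 161 + 27  ⟹  27 = (-1)·349 + (2)·188
161 = 5 × 27 + 26  ⟹  26 = (6)·349 + (-11)·188
27 = 1 × 26 + 1  ⟹  1 = (-7)·349 + (13)·188
So (13)·188 ≡ 1 (mod 349), i.e. 188^(-1) ≡ 13 (mod 349).
Check: 188 × 13 = 2444 ≡ 1 (mod 349)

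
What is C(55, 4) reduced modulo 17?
1

Using Lucas' theorem:
Write n=55 and k=4 in base 17:
n in base 17: [3, 4]
k in base 17: [0, 4]
C(55,4) mod 17 = ∏ C(n_i, k_i) mod 17
Digit binomials (mod 17): C(3,0) = 1; C(4,4) = 1
Product: 1 × 1 = 1 ≡ 1 (mod 17)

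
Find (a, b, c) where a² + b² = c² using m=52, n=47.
(495, 4888, 4913)

Euclid's formula: a = m² - n², b = 2mn, c = m² + n²
m = 52, n = 47
a = 52² - 47² = 2704 - 2209 = 495
b = 2 × 52 × 47 = 4888
c = 52² + 47² = 2704 + 2209 = 4913
Verification: 495² + 4888² = 245025 + 23892544 = 24137569 = 4913² ✓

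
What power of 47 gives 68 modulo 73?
43

Baby-step giant-step with step n = ⌈√73⌉ = 9.
Baby steps 47^j mod 73 (j:value) for j=0..8: 0:1, 1:47, 2:19, 3:17, 4:69, 5:31, 6:70, 7:5, 8:16.
Giant-step multiplier: 47^(-9) ≡ 47^(72-9) = 47^63 ≡ 10 (mod 73).
Giant steps γ_i = 68·10^i mod 73: γ_0=68, γ_1=23, γ_2=11, γ_3=37, γ_4=5 (in table at j=7).
x = i·n + j = 4·9 + 7 = 43.
Check: 47^43 ≡ 68 (mod 73).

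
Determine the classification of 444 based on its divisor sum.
abundant

Proper divisors of 444: sum = 1 + 2 + 3 + 4 + 6 + 12 + 37 + 74 + 111 + 148 + 222 = 620
Since 620 > 444, 444 is abundant.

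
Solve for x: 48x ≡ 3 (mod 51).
x ≡ 16 (mod 17)

gcd(48, 51) = 3, which divides 3, so solutions exist.
Divide through by 3: 16x ≡ 1 (mod 17).
Find 16^(-1) mod 17 by the extended Euclidean algorithm:
17 = 1 × 16 + 1  ⟹  1 = (1)·17 + (-1)·16
So (-1)·16 ≡ 1 (mod 17), i.e. 16^(-1) ≡ -1 ≡ 16 (mod 17).
x ≡ 16 × 1 = 16 ≡ 16 (mod 17).
Check: 48 × 16 = 768 ≡ 3 (mod 51).
x ≡ 16 (mod 17), giving 3 solutions mod 51.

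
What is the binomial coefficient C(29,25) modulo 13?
0

Using Lucas' theorem:
Write n=29 and k=25 in base 13:
n in base 13: [2, 3]
k in base 13: [1, 12]
C(29,25) mod 13 = ∏ C(n_i, k_i) mod 13
Digit binomials (mod 13): C(2,1) = 2; C(3,12) = 0 (k_i > n_i)
Product: 2 × 0 = 0 ≡ 0 (mod 13)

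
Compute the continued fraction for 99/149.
[0; 1, 1, 1, 49]

Euclidean algorithm steps:
99 = 0 × 149 + 99
149 = 1 × 99 + 50
99 = 1 × 50 + 49
50 = 1 × 49 + 1
49 = 49 × 1 + 0
Continued fraction: [0; 1, 1, 1, 49]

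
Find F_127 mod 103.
80

Matrix identity: Q^n = [[F_(n+1), F_n], [F_n, F_(n-1)]] with Q = [[1,1],[1,0]].
n = 127 = 1111111₂. Square-and-multiply, entries mod 103:
Q^1 = [[1,1],[1,0]]
Q^3 = (Q^1)²·Q = [[3,2],[2,1]]
Q^7 = (Q^3)²·Q = [[21,13],[13,8]]
Q^15 = (Q^7)²·Q = [[60,95],[95,68]]
Q^31 = (Q^15)²·Q = [[65,59],[59,6]]
Q^63 = (Q^31)²·Q = [[50,84],[84,69]]
Q^127 = (Q^63)²·Q = [[85,80],[80,5]]
F_127 mod 103 = Q^127[0][1] = 80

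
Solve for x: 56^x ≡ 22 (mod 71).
13

Baby-step giant-step with step n = ⌈√71⌉ = 9.
Baby steps 56^j mod 71 (j:value) for j=0..8: 0:1, 1:56, 2:12, 3:33, 4:2, 5:41, 6:24, 7:66, 8:4.
Giant-step multiplier: 56^(-9) ≡ 56^(70-9) = 56^61 ≡ 13 (mod 71).
Giant steps γ_i = 22·13^i mod 71: γ_0=22, γ_1=2 (in table at j=4).
x = i·n + j = 1·9 + 4 = 13.
Check: 56^13 ≡ 22 (mod 71).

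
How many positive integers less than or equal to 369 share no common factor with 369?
240

369 = 3^2 × 41
φ(n) = n × ∏(1 - 1/p) for each prime p dividing n
φ(369) = 369 × (1 - 1/3) × (1 - 1/41) = 240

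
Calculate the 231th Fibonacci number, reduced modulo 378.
286

Matrix identity: Q^n = [[F_(n+1), F_n], [F_n, F_(n-1)]] with Q = [[1,1],[1,0]].
n = 231 = 11100111₂. Square-and-multiply, entries mod 378:
Q^1 = [[1,1],[1,0]]
Q^3 = (Q^1)²·Q = [[3,2],[2,1]]
Q^7 = (Q^3)²·Q = [[21,13],[13,8]]
Q^14 = (Q^7)² = [[232,377],[377,233]]
Q^28 = (Q^14)² = [[149,291],[291,236]]
Q^57 = (Q^28)²·Q = [[55,286],[286,147]]
Q^115 = (Q^57)²·Q = [[87,149],[149,316]]
Q^231 = (Q^115)²·Q = [[231,286],[286,323]]
F_231 mod 378 = Q^231[0][1] = 286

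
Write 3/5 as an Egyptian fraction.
1/2 + 1/10

Greedy algorithm:
3/5: ceiling(5/3) = 2, use 1/2
1/10: ceiling(10/1) = 10, use 1/10
Result: 3/5 = 1/2 + 1/10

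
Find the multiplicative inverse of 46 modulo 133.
107

gcd(46, 133) = 1, so the inverse exists.
Extended Euclidean algorithm on (133, 46):
133 = 2 × 46 + 41  ⟹  41 = (1)·133 + (-2)·46
46 = 1 × 41 + 5  ⟹  5 = (-1)·133 + (3)·46
41 = 8 × 5 + 1  ⟹  1 = (9)·133 + (-26)·46
So (-26)·46 ≡ 1 (mod 133), i.e. 46^(-1) ≡ -26 ≡ 107 (mod 133).
Check: 46 × 107 = 4922 ≡ 1 (mod 133)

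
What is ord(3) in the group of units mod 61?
10

61 is prime, so ord(3) divides φ(61) = 60.
Divisors of 60: 1, 2, 3, 4, 5, 6, 10, 12, 15, 20, 30, 60.
Repeated squaring: 3^1 ≡ 3, 3^2 ≡ 9, 3^4 ≡ 20, 3^8 ≡ 34, 3^16 ≡ 58, 3^32 ≡ 9 (mod 61).
Test 3^d mod 61 for each divisor d in increasing order:
3^1 ≡ 3
3^2 ≡ 9
3^3 = 3^2·3^1 ≡ 27
3^4 ≡ 20
3^5 = 3^4·3^1 ≡ 60
3^6 = 3^4·3^2 ≡ 58
3^10 = 3^8·3^2 ≡ 1  ← first divisor giving 1
The order is 10.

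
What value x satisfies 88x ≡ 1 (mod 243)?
58

gcd(88, 243) = 1, so the inverse exists.
Extended Euclidean algorithm on (243, 88):
243 = 2 × 88 + 67  ⟹  67 = (1)·243 + (-2)·88
88 = 1 × 67 + 21  ⟹  21 = (-1)·243 + (3)·88
67 = 3 × 21 + 4  ⟹  4 = (4)·243 + (-11)·88
21 = 5 × 4 + 1  ⟹  1 = (-21)·243 + (58)·88
So (58)·88 ≡ 1 (mod 243), i.e. 88^(-1) ≡ 58 (mod 243).
Check: 88 × 58 = 5104 ≡ 1 (mod 243)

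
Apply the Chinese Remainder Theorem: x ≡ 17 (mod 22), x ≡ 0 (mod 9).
171

Using Chinese Remainder Theorem:
M = 22 × 9 = 198
M1 = 9, M2 = 22
y1 = 9^(-1) mod 22 = 5
y2 = 22^(-1) mod 9 = 7
x = (17×9×5 + 0×22×7) mod 198 = 171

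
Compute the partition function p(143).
20390982757

p(n) counts ways to write n as a sum of positive integers (order ignored).
Euler's pentagonal recurrence: p(k) = p(k-1) + p(k-2) - p(k-5) - p(k-7) + p(k-12) + p(k-15) - ... (offsets j(3j∓1)/2, signs ++--, p(0)=1, p(<0)=0).
DP table for k = 0..142: p(0)=1, p(1)=1, p(2)=2, p(3)=3, p(4)=5, p(5)=7, p(6)=11, p(7)=15, p(8)=22, p(9)=30, p(10)=42, p(11)=56, p(12)=77, p(13)=101, p(14)=135, p(15)=176, p(16)=231, p(17)=297, p(18)=385, p(19)=490, p(20)=627, p(21)=792, p(22)=1002, p(23)=1255, p(24)=1575, p(25)=1958, p(26)=2436, p(27)=3010, p(28)=3718, p(29)=4565, p(30)=5604, p(31)=6842, p(32)=8349, p(33)=10143, p(34)=12310, p(35)=14883, p(36)=17977, p(37)=21637, p(38)=26015, p(39)=31185, p(40)=37338, p(41)=44583, p(42)=53174, p(43)=63261, p(44)=75175, p(45)=89134, p(46)=105558, p(47)=124754, p(48)=147273, p(49)=173525, p(50)=204226, p(51)=239943, p(52)=281589, p(53)=329931, p(54)=386155, p(55)=451276, p(56)=526823, p(57)=614154, p(58)=715220, p(59)=831820, p(60)=966467, p(61)=1121505, p(62)=1300156, p(63)=1505499, p(64)=1741630, p(65)=2012558, p(66)=2323520, p(67)=2679689, p(68)=3087735, p(69)=3554345, p(70)=4087968, p(71)=4697205, p(72)=5392783, p(73)=6185689, p(74)=7089500, p(75)=8118264, p(76)=9289091, p(77)=10619863, p(78)=12132164, p(79)=13848650, p(80)=15796476, p(81)=18004327, p(82)=20506255, p(83)=23338469, p(84)=26543660, p(85)=30167357, p(86)=34262962, p(87)=38887673, p(88)=44108109, p(89)=49995925, p(90)=56634173, p(91)=64112359, p(92)=72533807, p(93)=82010177, p(94)=92669720, p(95)=104651419, p(96)=118114304, p(97)=133230930, p(98)=150198136, p(99)=169229875, p(100)=190569292, p(101)=214481126, p(102)=241265379, p(103)=271248950, p(104)=304801365, p(105)=342325709, p(106)=384276336, p(107)=431149389, p(108)=483502844, p(109)=541946240, p(110)=607163746, p(111)=679903203, p(112)=761002156, p(113)=851376628, p(114)=952050665, p(115)=1064144451, p(116)=1188908248, p(117)=1327710076, p(118)=1482074143, p(119)=1653668665, p(120)=1844349560, p(121)=2056148051, p(122)=2291320912, p(123)=2552338241, p(124)=2841940500, p(125)=3163127352, p(126)=3519222692, p(127)=3913864295, p(128)=4351078600, p(129)=4835271870, p(130)=5371315400, p(131)=5964539504, p(132)=6620830889, p(133)=7346629512, p(134)=8149040695, p(135)=9035836076, p(136)=10015581680, p(137)=11097645016, p(138)=12292341831, p(139)=13610949895, p(140)=15065878135, p(141)=16670689208, p(142)=18440293320.
Final step: p(143) = p(142) + p(141) - p(138) - p(136) + p(131) + p(128) - p(121) - p(117) + p(108) + p(103) - p(92) - p(86) + p(73) + p(66) - p(51) - p(43) + p(26) + p(17)
= 18440293320 + 16670689208 - 12292341831 - 10015581680 + 5964539504 + 4351078600 - 2056148051 - 1327710076 + 483502844 + 271248950 - 72533807 - 34262962 + 6185689 + 2323520 - 239943 - 63261 + 2436 + 297
= 20390982757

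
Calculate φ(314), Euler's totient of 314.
156

314 = 2 × 157
φ(n) = n × ∏(1 - 1/p) for each prime p dividing n
φ(314) = 314 × (1 - 1/2) × (1 - 1/157) = 156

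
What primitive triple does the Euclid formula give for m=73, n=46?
(3213, 6716, 7445)

Euclid's formula: a = m² - n², b = 2mn, c = m² + n²
m = 73, n = 46
a = 73² - 46² = 5329 - 2116 = 3213
b = 2 × 73 × 46 = 6716
c = 73² + 46² = 5329 + 2116 = 7445
Verification: 3213² + 6716² = 10323369 + 45104656 = 55428025 = 7445² ✓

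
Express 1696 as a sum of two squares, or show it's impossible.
20² + 36² (a=20, b=36)

Factorization: 1696 = 2^5 × 53
By Fermat: n is sum of two squares iff every prime p ≡ 3 (mod 4) appears to even power.
All primes ≡ 3 (mod 4) appear to even power.
Search a = 0, 1, 2, … for 1696 - a² a perfect square: first hit at a = 20: 1696 - 400 = 1296 = 36².
1696 = 20² + 36² = 400 + 1296 ✓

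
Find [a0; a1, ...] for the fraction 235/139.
[1; 1, 2, 4, 3, 3]

Euclidean algorithm steps:
235 = 1 × 139 + 96
139 = 1 × 96 + 43
96 = 2 × 43 + 10
43 = 4 × 10 + 3
10 = 3 × 3 + 1
3 = 3 × 1 + 0
Continued fraction: [1; 1, 2, 4, 3, 3]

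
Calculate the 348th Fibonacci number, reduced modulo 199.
196

Matrix identity: Q^n = [[F_(n+1), F_n], [F_n, F_(n-1)]] with Q = [[1,1],[1,0]].
n = 348 = 101011100₂. Square-and-multiply, entries mod 199:
Q^1 = [[1,1],[1,0]]
Q^2 = (Q^1)² = [[2,1],[1,1]]
Q^5 = (Q^2)²·Q = [[8,5],[5,3]]
Q^10 = (Q^5)² = [[89,55],[55,34]]
Q^21 = (Q^10)²·Q = [[0,1],[1,198]]
Q^43 = (Q^21)²·Q = [[0,1],[1,198]]
Q^87 = (Q^43)²·Q = [[0,1],[1,198]]
Q^174 = (Q^87)² = [[1,198],[198,2]]
Q^348 = (Q^174)² = [[2,196],[196,5]]
F_348 mod 199 = Q^348[0][1] = 196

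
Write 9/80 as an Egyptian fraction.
1/9 + 1/720

Greedy algorithm:
9/80: ceiling(80/9) = 9, use 1/9
1/720: ceiling(720/1) = 720, use 1/720
Result: 9/80 = 1/9 + 1/720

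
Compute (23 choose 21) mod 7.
1

Using Lucas' theorem:
Write n=23 and k=21 in base 7:
n in base 7: [3, 2]
k in base 7: [3, 0]
C(23,21) mod 7 = ∏ C(n_i, k_i) mod 7
Digit binomials (mod 7): C(3,3) = 1; C(2,0) = 1
Product: 1 × 1 = 1 ≡ 1 (mod 7)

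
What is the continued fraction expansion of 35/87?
[0; 2, 2, 17]

Euclidean algorithm steps:
35 = 0 × 87 + 35
87 = 2 × 35 + 17
35 = 2 × 17 + 1
17 = 17 × 1 + 0
Continued fraction: [0; 2, 2, 17]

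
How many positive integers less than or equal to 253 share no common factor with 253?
220

253 = 11 × 23
φ(n) = n × ∏(1 - 1/p) for each prime p dividing n
φ(253) = 253 × (1 - 1/11) × (1 - 1/23) = 220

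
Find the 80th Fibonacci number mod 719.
217

Matrix identity: Q^n = [[F_(n+1), F_n], [F_n, F_(n-1)]] with Q = [[1,1],[1,0]].
n = 80 = 1010000₂. Square-and-multiply, entries mod 719:
Q^1 = [[1,1],[1,0]]
Q^2 = (Q^1)² = [[2,1],[1,1]]
Q^5 = (Q^2)²·Q = [[8,5],[5,3]]
Q^10 = (Q^5)² = [[89,55],[55,34]]
Q^20 = (Q^10)² = [[161,294],[294,586]]
Q^40 = (Q^20)² = [[193,323],[323,589]]
Q^80 = (Q^40)² = [[654,217],[217,437]]
F_80 mod 719 = Q^80[0][1] = 217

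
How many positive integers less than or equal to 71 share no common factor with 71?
70

71 = 71
φ(n) = n × ∏(1 - 1/p) for each prime p dividing n
φ(71) = 71 × (1 - 1/71) = 70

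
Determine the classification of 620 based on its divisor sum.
abundant

Proper divisors of 620: sum = 1 + 2 + 4 + 5 + 10 + 20 + 31 + 62 + 124 + 155 + 310 = 724
Since 724 > 620, 620 is abundant.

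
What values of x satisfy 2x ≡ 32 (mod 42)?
x ≡ 16 (mod 21)

gcd(2, 42) = 2, which divides 32, so solutions exist.
Divide through by 2: x ≡ 16 (mod 21).
The coefficient of x is now 1, so x ≡ 16 (mod 21).
Check: 2 × 16 = 32 ≡ 32 (mod 42).
x ≡ 16 (mod 21), giving 2 solutions mod 42.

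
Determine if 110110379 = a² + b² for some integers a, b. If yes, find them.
Not possible

Factorization: 110110379 = 41 × 139^3
By Fermat: n is sum of two squares iff every prime p ≡ 3 (mod 4) appears to even power.
Prime(s) ≡ 3 (mod 4) with odd exponent: [(139, 3)]
Therefore 110110379 cannot be expressed as a² + b².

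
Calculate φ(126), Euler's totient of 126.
36

126 = 2 × 3^2 × 7
φ(n) = n × ∏(1 - 1/p) for each prime p dividing n
φ(126) = 126 × (1 - 1/2) × (1 - 1/3) × (1 - 1/7) = 36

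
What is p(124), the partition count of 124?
2841940500

p(n) counts ways to write n as a sum of positive integers (order ignored).
Euler's pentagonal recurrence: p(k) = p(k-1) + p(k-2) - p(k-5) - p(k-7) + p(k-12) + p(k-15) - ... (offsets j(3j∓1)/2, signs ++--, p(0)=1, p(<0)=0).
DP table for k = 0..123: p(0)=1, p(1)=1, p(2)=2, p(3)=3, p(4)=5, p(5)=7, p(6)=11, p(7)=15, p(8)=22, p(9)=30, p(10)=42, p(11)=56, p(12)=77, p(13)=101, p(14)=135, p(15)=176, p(16)=231, p(17)=297, p(18)=385, p(19)=490, p(20)=627, p(21)=792, p(22)=1002, p(23)=1255, p(24)=1575, p(25)=1958, p(26)=2436, p(27)=3010, p(28)=3718, p(29)=4565, p(30)=5604, p(31)=6842, p(32)=8349, p(33)=10143, p(34)=12310, p(35)=14883, p(36)=17977, p(37)=21637, p(38)=26015, p(39)=31185, p(40)=37338, p(41)=44583, p(42)=53174, p(43)=63261, p(44)=75175, p(45)=89134, p(46)=105558, p(47)=124754, p(48)=147273, p(49)=173525, p(50)=204226, p(51)=239943, p(52)=281589, p(53)=329931, p(54)=386155, p(55)=451276, p(56)=526823, p(57)=614154, p(58)=715220, p(59)=831820, p(60)=966467, p(61)=1121505, p(62)=1300156, p(63)=1505499, p(64)=1741630, p(65)=2012558, p(66)=2323520, p(67)=2679689, p(68)=3087735, p(69)=3554345, p(70)=4087968, p(71)=4697205, p(72)=5392783, p(73)=6185689, p(74)=7089500, p(75)=8118264, p(76)=9289091, p(77)=10619863, p(78)=12132164, p(79)=13848650, p(80)=15796476, p(81)=18004327, p(82)=20506255, p(83)=23338469, p(84)=26543660, p(85)=30167357, p(86)=34262962, p(87)=38887673, p(88)=44108109, p(89)=49995925, p(90)=56634173, p(91)=64112359, p(92)=72533807, p(93)=82010177, p(94)=92669720, p(95)=104651419, p(96)=118114304, p(97)=133230930, p(98)=150198136, p(99)=169229875, p(100)=190569292, p(101)=214481126, p(102)=241265379, p(103)=271248950, p(104)=304801365, p(105)=342325709, p(106)=384276336, p(107)=431149389, p(108)=483502844, p(109)=541946240, p(110)=607163746, p(111)=679903203, p(112)=761002156, p(113)=851376628, p(114)=952050665, p(115)=1064144451, p(116)=1188908248, p(117)=1327710076, p(118)=1482074143, p(119)=1653668665, p(120)=1844349560, p(121)=2056148051, p(122)=2291320912, p(123)=2552338241.
Final step: p(124) = p(123) + p(122) - p(119) - p(117) + p(112) + p(109) - p(102) - p(98) + p(89) + p(84) - p(73) - p(67) + p(54) + p(47) - p(32) - p(24) + p(7)
= 2552338241 + 2291320912 - 1653668665 - 1327710076 + 761002156 + 541946240 - 241265379 - 150198136 + 49995925 + 26543660 - 6185689 - 2679689 + 386155 + 124754 - 8349 - 1575 + 15
= 2841940500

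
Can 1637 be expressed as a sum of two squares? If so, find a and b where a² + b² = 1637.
26² + 31² (a=26, b=31)

Factorization: 1637 = 1637
By Fermat: n is sum of two squares iff every prime p ≡ 3 (mod 4) appears to even power.
All primes ≡ 3 (mod 4) appear to even power.
Search a = 0, 1, 2, … for 1637 - a² a perfect square: first hit at a = 26: 1637 - 676 = 961 = 31².
1637 = 26² + 31² = 676 + 961 ✓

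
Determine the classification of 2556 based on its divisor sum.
abundant

Proper divisors of 2556: sum = 1 + 2 + 3 + 4 + 6 + 9 + 12 + 18 + ... + 426 + 639 + 852 + 1278 (17 divisors) = 3996
Since 3996 > 2556, 2556 is abundant.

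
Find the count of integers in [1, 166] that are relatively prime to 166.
82

166 = 2 × 83
φ(n) = n × ∏(1 - 1/p) for each prime p dividing n
φ(166) = 166 × (1 - 1/2) × (1 - 1/83) = 82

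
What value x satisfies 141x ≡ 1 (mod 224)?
197

gcd(141, 224) = 1, so the inverse exists.
Extended Euclidean algorithm on (224, 141):
224 = 1 × 141 + 83  ⟹  83 = (1)·224 + (-1)·141
141 = 1 × 83 + 58  ⟹  58 = (-1)·224 + (2)·141
83 = 1 × 58 + 25  ⟹  25 = (2)·224 + (-3)·141
58 = 2 × 25 + 8  ⟹  8 = (-5)·224 + (8)·141
25 = 3 × 8 + 1  ⟹  1 = (17)·224 + (-27)·141
So (-27)·141 ≡ 1 (mod 224), i.e. 141^(-1) ≡ -27 ≡ 197 (mod 224).
Check: 141 × 197 = 27777 ≡ 1 (mod 224)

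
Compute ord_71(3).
35

71 is prime, so ord(3) divides φ(71) = 70.
Divisors of 70: 1, 2, 5, 7, 10, 14, 35, 70.
Repeated squaring: 3^1 ≡ 3, 3^2 ≡ 9, 3^4 ≡ 10, 3^8 ≡ 29, 3^16 ≡ 60, 3^32 ≡ 50, 3^64 ≡ 15 (mod 71).
Test 3^d mod 71 for each divisor d in increasing order:
3^1 ≡ 3
3^2 ≡ 9
3^5 = 3^4·3^1 ≡ 30
3^7 = 3^4·3^2·3^1 ≡ 57
3^10 = 3^8·3^2 ≡ 48
3^14 = 3^8·3^4·3^2 ≡ 54
3^35 = 3^32·3^2·3^1 ≡ 1  ← first divisor giving 1
The order is 35.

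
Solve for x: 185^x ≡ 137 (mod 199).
45

Baby-step giant-step with step n = ⌈√199⌉ = 15.
Baby steps 185^j mod 199 (j:value) for j=0..14: 0:1, 1:185, 2:196, 3:42, 4:9, 5:73, 6:172, 7:179, 8:81, 9:60, 10:155, 11:19, 12:132, 13:142, 14:2.
Giant-step multiplier: 185^(-15) ≡ 185^(198-15) = 185^183 ≡ 135 (mod 199).
Giant steps γ_i = 137·135^i mod 199: γ_0=137, γ_1=187, γ_2=171, γ_3=1 (in table at j=0).
x = i·n + j = 3·15 + 0 = 45.
Check: 185^45 ≡ 137 (mod 199).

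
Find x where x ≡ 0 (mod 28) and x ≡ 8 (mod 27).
224

Using Chinese Remainder Theorem:
M = 28 × 27 = 756
M1 = 27, M2 = 28
y1 = 27^(-1) mod 28 = 27
y2 = 28^(-1) mod 27 = 1
x = (0×27×27 + 8×28×1) mod 756 = 224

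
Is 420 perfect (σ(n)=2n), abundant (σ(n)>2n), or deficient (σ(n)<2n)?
abundant

Proper divisors of 420: sum = 1 + 2 + 3 + 4 + 5 + 6 + 7 + 10 + ... + 84 + 105 + 140 + 210 (23 divisors) = 924
Since 924 > 420, 420 is abundant.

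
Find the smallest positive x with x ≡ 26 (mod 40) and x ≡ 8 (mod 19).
426

Using Chinese Remainder Theorem:
M = 40 × 19 = 760
M1 = 19, M2 = 40
y1 = 19^(-1) mod 40 = 19
y2 = 40^(-1) mod 19 = 10
x = (26×19×19 + 8×40×10) mod 760 = 426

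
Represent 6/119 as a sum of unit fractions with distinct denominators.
1/20 + 1/2380

Greedy algorithm:
6/119: ceiling(119/6) = 20, use 1/20
1/2380: ceiling(2380/1) = 2380, use 1/2380
Result: 6/119 = 1/20 + 1/2380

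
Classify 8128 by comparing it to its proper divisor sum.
perfect

Proper divisors of 8128: sum = 1 + 2 + 4 + 8 + 16 + 32 + 64 + 127 + 254 + 508 + 1016 + 2032 + 4064 = 8128
Since 8128 = 8128, 8128 is perfect.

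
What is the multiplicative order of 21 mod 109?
27

109 is prime, so ord(21) divides φ(109) = 108.
Divisors of 108: 1, 2, 3, 4, 6, 9, 12, 18, 27, 36, 54, 108.
Repeated squaring: 21^1 ≡ 21, 21^2 ≡ 5, 21^4 ≡ 25, 21^8 ≡ 80, 21^16 ≡ 78, 21^32 ≡ 89, 21^64 ≡ 73 (mod 109).
Test 21^d mod 109 for each divisor d in increasing order:
21^1 ≡ 21
21^2 ≡ 5
21^3 = 21^2·21^1 ≡ 105
21^4 ≡ 25
21^6 = 21^4·21^2 ≡ 16
21^9 = 21^8·21^1 ≡ 45
21^12 = 21^8·21^4 ≡ 38
21^18 = 21^16·21^2 ≡ 63
21^27 = 21^16·21^8·21^2·21^1 ≡ 1  ← first divisor giving 1
The order is 27.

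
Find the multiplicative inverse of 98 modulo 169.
119

gcd(98, 169) = 1, so the inverse exists.
Extended Euclidean algorithm on (169, 98):
169 = 1 × 98 + 71  ⟹  71 = (1)·169 + (-1)·98
98 = 1 × 71 + 27  ⟹  27 = (-1)·169 + (2)·98
71 = 2 × 27 + 17  ⟹  17 = (3)·169 + (-5)·98
27 = 1 × 17 + 10  ⟹  10 = (-4)·169 + (7)·98
17 = 1 × 10 + 7  ⟹  7 = (7)·169 + (-12)·98
10 = 1 × 7 + 3  ⟹  3 = (-11)·169 + (19)·98
7 = 2 × 3 + 1  ⟹  1 = (29)·169 + (-50)·98
So (-50)·98 ≡ 1 (mod 169), i.e. 98^(-1) ≡ -50 ≡ 119 (mod 169).
Check: 98 × 119 = 11662 ≡ 1 (mod 169)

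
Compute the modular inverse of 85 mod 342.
169

gcd(85, 342) = 1, so the inverse exists.
Extended Euclidean algorithm on (342, 85):
342 = 4 × 85 + 2  ⟹  2 = (1)·342 + (-4)·85
85 = 42 × 2 + 1  ⟹  1 = (-42)·342 + (169)·85
So (169)·85 ≡ 1 (mod 342), i.e. 85^(-1) ≡ 169 (mod 342).
Check: 85 × 169 = 14365 ≡ 1 (mod 342)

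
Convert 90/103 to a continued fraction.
[0; 1, 6, 1, 12]

Euclidean algorithm steps:
90 = 0 × 103 + 90
103 = 1 × 90 + 13
90 = 6 × 13 + 12
13 = 1 × 12 + 1
12 = 12 × 1 + 0
Continued fraction: [0; 1, 6, 1, 12]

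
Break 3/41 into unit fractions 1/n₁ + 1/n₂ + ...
1/14 + 1/574

Greedy algorithm:
3/41: ceiling(41/3) = 14, use 1/14
1/574: ceiling(574/1) = 574, use 1/574
Result: 3/41 = 1/14 + 1/574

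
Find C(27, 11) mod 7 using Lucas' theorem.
3

Using Lucas' theorem:
Write n=27 and k=11 in base 7:
n in base 7: [3, 6]
k in base 7: [1, 4]
C(27,11) mod 7 = ∏ C(n_i, k_i) mod 7
Digit binomials (mod 7): C(3,1) = 3; C(6,4) = 15 ≡ 1
Product: 3 × 1 = 3 ≡ 3 (mod 7)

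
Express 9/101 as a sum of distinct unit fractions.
1/12 + 1/174 + 1/35148

Greedy algorithm:
9/101: ceiling(101/9) = 12, use 1/12
7/1212: ceiling(1212/7) = 174, use 1/174
1/35148: ceiling(35148/1) = 35148, use 1/35148
Result: 9/101 = 1/12 + 1/174 + 1/35148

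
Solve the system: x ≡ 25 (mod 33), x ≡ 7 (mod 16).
487

Using Chinese Remainder Theorem:
M = 33 × 16 = 528
M1 = 16, M2 = 33
y1 = 16^(-1) mod 33 = 31
y2 = 33^(-1) mod 16 = 1
x = (25×16×31 + 7×33×1) mod 528 = 487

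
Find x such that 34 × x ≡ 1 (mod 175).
139

gcd(34, 175) = 1, so the inverse exists.
Extended Euclidean algorithm on (175, 34):
175 = 5 × 34 + 5  ⟹  5 = (1)·175 + (-5)·34
34 = 6 × 5 + 4  ⟹  4 = (-6)·175 + (31)·34
5 = 1 × 4 + 1  ⟹  1 = (7)·175 + (-36)·34
So (-36)·34 ≡ 1 (mod 175), i.e. 34^(-1) ≡ -36 ≡ 139 (mod 175).
Check: 34 × 139 = 4726 ≡ 1 (mod 175)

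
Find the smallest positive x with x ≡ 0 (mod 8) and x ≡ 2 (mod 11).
24

Using Chinese Remainder Theorem:
M = 8 × 11 = 88
M1 = 11, M2 = 8
y1 = 11^(-1) mod 8 = 3
y2 = 8^(-1) mod 11 = 7
x = (0×11×3 + 2×8×7) mod 88 = 24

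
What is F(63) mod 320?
162

Matrix identity: Q^n = [[F_(n+1), F_n], [F_n, F_(n-1)]] with Q = [[1,1],[1,0]].
n = 63 = 111111₂. Square-and-multiply, entries mod 320:
Q^1 = [[1,1],[1,0]]
Q^3 = (Q^1)²·Q = [[3,2],[2,1]]
Q^7 = (Q^3)²·Q = [[21,13],[13,8]]
Q^15 = (Q^7)²·Q = [[27,290],[290,57]]
Q^31 = (Q^15)²·Q = [[69,29],[29,40]]
Q^63 = (Q^31)²·Q = [[123,162],[162,281]]
F_63 mod 320 = Q^63[0][1] = 162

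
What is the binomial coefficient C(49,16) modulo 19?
0

Using Lucas' theorem:
Write n=49 and k=16 in base 19:
n in base 19: [2, 11]
k in base 19: [0, 16]
C(49,16) mod 19 = ∏ C(n_i, k_i) mod 19
Digit binomials (mod 19): C(2,0) = 1; C(11,16) = 0 (k_i > n_i)
Product: 1 × 0 = 0 ≡ 0 (mod 19)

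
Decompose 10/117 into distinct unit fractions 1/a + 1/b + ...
1/12 + 1/468

Greedy algorithm:
10/117: ceiling(117/10) = 12, use 1/12
1/468: ceiling(468/1) = 468, use 1/468
Result: 10/117 = 1/12 + 1/468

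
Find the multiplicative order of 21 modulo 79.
13

79 is prime, so ord(21) divides φ(79) = 78.
Divisors of 78: 1, 2, 3, 6, 13, 26, 39, 78.
Repeated squaring: 21^1 ≡ 21, 21^2 ≡ 46, 21^4 ≡ 62, 21^8 ≡ 52, 21^16 ≡ 18, 21^32 ≡ 8, 21^64 ≡ 64 (mod 79).
Test 21^d mod 79 for each divisor d in increasing order:
21^1 ≡ 21
21^2 ≡ 46
21^3 = 21^2·21^1 ≡ 18
21^6 = 21^4·21^2 ≡ 8
21^13 = 21^8·21^4·21^1 ≡ 1  ← first divisor giving 1
The order is 13.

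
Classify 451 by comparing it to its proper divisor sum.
deficient

Proper divisors of 451: sum = 1 + 11 + 41 = 53
Since 53 < 451, 451 is deficient.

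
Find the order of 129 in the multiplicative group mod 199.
198

199 is prime, so ord(129) divides φ(199) = 198.
Divisors of 198: 1, 2, 3, 6, 9, 11, 18, 22, 33, 66, 99, 198.
Repeated squaring: 129^1 ≡ 129, 129^2 ≡ 124, 129^4 ≡ 53, 129^8 ≡ 23, 129^16 ≡ 131, 129^32 ≡ 47, 129^64 ≡ 20, 129^128 ≡ 2 (mod 199).
Test 129^d mod 199 for each divisor d in increasing order:
129^1 ≡ 129
129^2 ≡ 124
129^3 = 129^2·129^1 ≡ 76
129^6 = 129^4·129^2 ≡ 5
129^9 = 129^8·129^1 ≡ 181
129^11 = 129^8·129^2·129^1 ≡ 156
129^18 = 129^16·129^2 ≡ 125
129^22 = 129^16·129^4·129^2 ≡ 58
129^33 = 129^32·129^1 ≡ 93
129^66 = 129^64·129^2 ≡ 92
129^99 = 129^64·129^32·129^2·129^1 ≡ 198
129^198 = 129^128·129^64·129^4·129^2 ≡ 1  ← first divisor giving 1
The order is 198.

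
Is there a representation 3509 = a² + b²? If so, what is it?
22² + 55² (a=22, b=55)

Factorization: 3509 = 11^2 × 29
By Fermat: n is sum of two squares iff every prime p ≡ 3 (mod 4) appears to even power.
All primes ≡ 3 (mod 4) appear to even power.
Search a = 0, 1, 2, … for 3509 - a² a perfect square: first hit at a = 22: 3509 - 484 = 3025 = 55².
3509 = 22² + 55² = 484 + 3025 ✓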